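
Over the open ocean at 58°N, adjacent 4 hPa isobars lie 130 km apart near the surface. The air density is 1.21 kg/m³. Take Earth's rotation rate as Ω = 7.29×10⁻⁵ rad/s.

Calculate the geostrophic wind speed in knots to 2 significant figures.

Coriolis parameter at 58°N:
f = 2Ω sin φ = 2 × 7.29×10⁻⁵ × sin 58° = 1.24×10⁻⁴ s⁻¹
Pressure gradient: |∂P/∂n| = 400 Pa / 130000 m = 3.08×10⁻³ Pa/m
Geostrophic balance (pressure-gradient force = Coriolis force):
V_g = (1/(fρ)) |∂P/∂n| = 3.08×10⁻³ / (1.24×10⁻⁴ × 1.21) = 20.6 m/s
Converting: 20.6 m/s × 1.944 = 40 knots

40 knots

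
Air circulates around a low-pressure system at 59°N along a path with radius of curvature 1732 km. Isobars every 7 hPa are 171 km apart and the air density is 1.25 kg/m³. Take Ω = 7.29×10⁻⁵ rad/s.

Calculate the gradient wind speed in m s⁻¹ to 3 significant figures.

Coriolis parameter at 59°N:
f = 2Ω sin φ = 2 × 7.29×10⁻⁵ × sin 59° = 1.25×10⁻⁴ s⁻¹
Pressure gradient: |∂P/∂n| = 700 Pa / 171000 m = 4.09×10⁻³ Pa/m
Geostrophic speed: V_g = |∂P/∂n|/(fρ) = 4.09×10⁻³/(1.25×10⁻⁴ × 1.25) = 26.2 m/s
Around a low, centrifugal force acts outward with Coriolis, so pressure-gradient force balances both:
(1/ρ)|∂P/∂n| = fV + V²/R  →  V² + fR·V − fR·V_g = 0
With fR = 1.25×10⁻⁴ × 1732×10³ m = 216 m/s:
V = [−fR + √((fR)² + 4 fR V_g)]/2 = [−216 + √(216² + 4×216×26.2)]/2 = 23.6 m/s
Subgeostrophic (V < V_g = 26.2 m/s), as expected around a low.

23.6 m s⁻¹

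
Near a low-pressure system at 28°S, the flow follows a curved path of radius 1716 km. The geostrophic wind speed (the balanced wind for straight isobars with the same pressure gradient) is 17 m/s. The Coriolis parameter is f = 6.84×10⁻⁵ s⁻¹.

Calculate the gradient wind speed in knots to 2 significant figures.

Around a low, centrifugal force acts outward with Coriolis, so pressure-gradient force balances both:
(1/ρ)|∂P/∂n| = fV + V²/R  →  V² + fR·V − fR·V_g = 0
With fR = 6.84×10⁻⁵ × 1716×10³ m = 117 m/s:
V = [−fR + √((fR)² + 4 fR V_g)]/2 = [−117 + √(117² + 4×117×17)]/2 = 15.1 m/s
Subgeostrophic (V < V_g = 17 m/s), as expected around a low.
Converting: 15.1 m/s × 1.944 = 29 knots

29 knots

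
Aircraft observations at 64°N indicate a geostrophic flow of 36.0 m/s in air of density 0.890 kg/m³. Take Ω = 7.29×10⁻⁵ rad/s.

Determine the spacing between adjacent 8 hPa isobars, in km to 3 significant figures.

Coriolis parameter at 64°N:
f = 2Ω sin φ = 2 × 7.29×10⁻⁵ × sin 64° = 1.31×10⁻⁴ s⁻¹
Geostrophic balance rearranged: |∂P/∂n| = f ρ V_g
|∂P/∂n| = 1.31×10⁻⁴ × 0.890 × 36.0 = 4.20×10⁻³ Pa/m
Isobar spacing: Δn = ΔP/|∂P/∂n| = 800 Pa / 4.20×10⁻³ Pa/m = 190537 m ≈ 191 km

191 km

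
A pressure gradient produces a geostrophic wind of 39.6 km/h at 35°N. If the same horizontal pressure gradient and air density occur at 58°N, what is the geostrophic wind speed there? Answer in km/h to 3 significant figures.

26.8 km/h

With the same pressure gradient and density, V_g ∝ 1/f ∝ 1/sin φ.
V₂ = V₁ · sin φ₁ / sin φ₂ = 39.6 × sin 35° / sin 58°
V₂ = 39.6 × 0.5736/0.8480 = 26.8 km/h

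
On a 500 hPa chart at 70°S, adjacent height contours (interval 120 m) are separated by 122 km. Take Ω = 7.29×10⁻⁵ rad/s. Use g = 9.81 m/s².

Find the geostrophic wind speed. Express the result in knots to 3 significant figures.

Coriolis parameter at 70°S:
f = 2Ω sin φ = 2 × 7.29×10⁻⁵ × sin 70° = 1.37×10⁻⁴ s⁻¹
Height gradient: |∂Z/∂n| = 120 m / 122000 m = 9.84×10⁻⁴
On a pressure surface, geostrophic balance gives V_g = (g/f)|∂Z/∂n|:
V_g = 9.81 × 9.84×10⁻⁴ / 1.37×10⁻⁴ = 70.4 m/s
Converting: 70.4 m/s × 1.944 = 137 knots

137 knots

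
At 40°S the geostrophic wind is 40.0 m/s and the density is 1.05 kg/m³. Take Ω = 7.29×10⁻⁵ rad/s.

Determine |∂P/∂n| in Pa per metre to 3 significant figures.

3.94×10⁻³ Pa/m

Coriolis parameter at 40°S:
f = 2Ω sin φ = 2 × 7.29×10⁻⁵ × sin 40° = 9.37×10⁻⁵ s⁻¹
Geostrophic balance rearranged: |∂P/∂n| = f ρ V_g
|∂P/∂n| = 9.37×10⁻⁵ × 1.05 × 40.0 = 3.94×10⁻³ Pa/m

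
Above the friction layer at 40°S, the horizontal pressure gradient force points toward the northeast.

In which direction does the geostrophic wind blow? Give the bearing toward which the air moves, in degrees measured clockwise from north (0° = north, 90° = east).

315°

The pressure-gradient force points toward the northeast (bearing 045°).
Geostrophic balance: in the Southern Hemisphere the Coriolis force deflects motion to the left, so the geostrophic wind blows 90° to the left of the pressure-gradient force (low pressure on the right).
Rotating 045° by 90° counterclockwise gives 315° — the wind blows toward the northwest.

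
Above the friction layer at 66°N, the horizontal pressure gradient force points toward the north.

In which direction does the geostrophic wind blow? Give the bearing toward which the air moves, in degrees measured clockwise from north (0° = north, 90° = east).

090°

The pressure-gradient force points toward the north (bearing 000°).
Geostrophic balance: in the Northern Hemisphere the Coriolis force deflects motion to the right, so the geostrophic wind blows 90° to the right of the pressure-gradient force (low pressure on the left).
Rotating 000° by 90° clockwise gives 090° — the wind blows toward the east.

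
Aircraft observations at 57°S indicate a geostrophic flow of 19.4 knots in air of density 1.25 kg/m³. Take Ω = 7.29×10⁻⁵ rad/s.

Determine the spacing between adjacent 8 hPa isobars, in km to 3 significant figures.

524 km

Coriolis parameter at 57°S:
f = 2Ω sin φ = 2 × 7.29×10⁻⁵ × sin 57° = 1.22×10⁻⁴ s⁻¹
Wind speed in SI: 19.4 knots = 9.98 m/s
Geostrophic balance rearranged: |∂P/∂n| = f ρ V_g
|∂P/∂n| = 1.22×10⁻⁴ × 1.25 × 9.98 = 1.53×10⁻³ Pa/m
Isobar spacing: Δn = ΔP/|∂P/∂n| = 800 Pa / 1.53×10⁻³ Pa/m = 524434 m ≈ 524 km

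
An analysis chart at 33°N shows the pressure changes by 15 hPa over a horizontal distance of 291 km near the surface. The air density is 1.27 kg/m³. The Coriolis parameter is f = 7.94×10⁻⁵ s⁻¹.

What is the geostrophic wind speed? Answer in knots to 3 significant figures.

99.4 knots

Pressure gradient: |∂P/∂n| = 1500 Pa / 291000 m = 5.15×10⁻³ Pa/m
Geostrophic balance (pressure-gradient force = Coriolis force):
V_g = (1/(fρ)) |∂P/∂n| = 5.15×10⁻³ / (7.94×10⁻⁵ × 1.27) = 51.1 m/s
Converting: 51.1 m/s × 1.944 = 99.4 knots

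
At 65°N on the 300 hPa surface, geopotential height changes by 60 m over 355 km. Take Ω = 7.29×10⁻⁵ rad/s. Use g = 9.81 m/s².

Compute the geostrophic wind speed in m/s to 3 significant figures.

Coriolis parameter at 65°N:
f = 2Ω sin φ = 2 × 7.29×10⁻⁵ × sin 65° = 1.32×10⁻⁴ s⁻¹
Height gradient: |∂Z/∂n| = 60 m / 355000 m = 1.69×10⁻⁴
On a pressure surface, geostrophic balance gives V_g = (g/f)|∂Z/∂n|:
V_g = 9.81 × 1.69×10⁻⁴ / 1.32×10⁻⁴ = 12.5 m/s

12.5 m/s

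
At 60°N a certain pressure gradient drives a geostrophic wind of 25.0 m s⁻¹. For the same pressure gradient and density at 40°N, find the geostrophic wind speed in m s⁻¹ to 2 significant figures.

34 m s⁻¹

With the same pressure gradient and density, V_g ∝ 1/f ∝ 1/sin φ.
V₂ = V₁ · sin φ₁ / sin φ₂ = 25.0 × sin 60° / sin 40°
V₂ = 25.0 × 0.8660/0.6428 = 34 m s⁻¹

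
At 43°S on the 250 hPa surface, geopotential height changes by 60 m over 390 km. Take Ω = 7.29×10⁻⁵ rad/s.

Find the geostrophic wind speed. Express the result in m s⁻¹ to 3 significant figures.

Coriolis parameter at 43°S:
f = 2Ω sin φ = 2 × 7.29×10⁻⁵ × sin 43° = 9.94×10⁻⁵ s⁻¹
Height gradient: |∂Z/∂n| = 60 m / 390000 m = 1.54×10⁻⁴
On a pressure surface, geostrophic balance gives V_g = (g/f)|∂Z/∂n|:
V_g = 9.81 × 1.54×10⁻⁴ / 9.94×10⁻⁵ = 15.2 m/s

15.2 m s⁻¹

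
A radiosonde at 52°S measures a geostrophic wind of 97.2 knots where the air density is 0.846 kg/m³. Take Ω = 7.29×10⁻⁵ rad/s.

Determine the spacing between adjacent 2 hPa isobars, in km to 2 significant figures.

41 km

Coriolis parameter at 52°S:
f = 2Ω sin φ = 2 × 7.29×10⁻⁵ × sin 52° = 1.15×10⁻⁴ s⁻¹
Wind speed in SI: 97.2 knots = 50.0 m/s
Geostrophic balance rearranged: |∂P/∂n| = f ρ V_g
|∂P/∂n| = 1.15×10⁻⁴ × 0.846 × 50.0 = 4.86×10⁻³ Pa/m
Isobar spacing: Δn = ΔP/|∂P/∂n| = 200 Pa / 4.86×10⁻³ Pa/m = 41150 m ≈ 41 km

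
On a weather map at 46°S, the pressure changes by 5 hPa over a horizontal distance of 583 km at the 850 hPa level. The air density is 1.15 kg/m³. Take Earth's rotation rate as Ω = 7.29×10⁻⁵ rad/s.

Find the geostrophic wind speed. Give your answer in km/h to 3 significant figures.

25.6 km/h

Coriolis parameter at 46°S:
f = 2Ω sin φ = 2 × 7.29×10⁻⁵ × sin 46° = 1.05×10⁻⁴ s⁻¹
Pressure gradient: |∂P/∂n| = 500 Pa / 583000 m = 8.58×10⁻⁴ Pa/m
Geostrophic balance (pressure-gradient force = Coriolis force):
V_g = (1/(fρ)) |∂P/∂n| = 8.58×10⁻⁴ / (1.05×10⁻⁴ × 1.15) = 7.11 m/s
Converting: 7.11 m/s × 3.6 = 25.6 km/h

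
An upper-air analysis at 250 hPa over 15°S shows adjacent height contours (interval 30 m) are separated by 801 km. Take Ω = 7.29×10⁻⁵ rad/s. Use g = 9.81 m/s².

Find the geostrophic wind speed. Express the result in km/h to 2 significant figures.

35 km/h

Coriolis parameter at 15°S:
f = 2Ω sin φ = 2 × 7.29×10⁻⁵ × sin 15° = 3.77×10⁻⁵ s⁻¹
Height gradient: |∂Z/∂n| = 30 m / 801000 m = 3.75×10⁻⁵
On a pressure surface, geostrophic balance gives V_g = (g/f)|∂Z/∂n|:
V_g = 9.81 × 3.75×10⁻⁵ / 3.77×10⁻⁵ = 9.74 m/s
Converting: 9.74 m/s × 3.6 = 35 km/h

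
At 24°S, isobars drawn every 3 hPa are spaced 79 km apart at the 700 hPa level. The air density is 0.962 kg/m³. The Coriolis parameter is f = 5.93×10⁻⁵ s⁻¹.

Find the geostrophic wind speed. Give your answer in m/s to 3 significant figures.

66.6 m/s

Pressure gradient: |∂P/∂n| = 300 Pa / 79000 m = 3.80×10⁻³ Pa/m
Geostrophic balance (pressure-gradient force = Coriolis force):
V_g = (1/(fρ)) |∂P/∂n| = 3.80×10⁻³ / (5.93×10⁻⁵ × 0.962) = 66.6 m/s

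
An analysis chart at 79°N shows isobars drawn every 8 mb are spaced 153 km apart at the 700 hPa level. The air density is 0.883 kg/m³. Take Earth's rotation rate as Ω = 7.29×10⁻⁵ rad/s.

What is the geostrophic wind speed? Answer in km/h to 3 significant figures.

149 km/h

Coriolis parameter at 79°N:
f = 2Ω sin φ = 2 × 7.29×10⁻⁵ × sin 79° = 1.43×10⁻⁴ s⁻¹
Pressure gradient: |∂P/∂n| = 800 Pa / 153000 m = 5.23×10⁻³ Pa/m
Geostrophic balance (pressure-gradient force = Coriolis force):
V_g = (1/(fρ)) |∂P/∂n| = 5.23×10⁻³ / (1.43×10⁻⁴ × 0.883) = 41.4 m/s
Converting: 41.4 m/s × 3.6 = 149 km/h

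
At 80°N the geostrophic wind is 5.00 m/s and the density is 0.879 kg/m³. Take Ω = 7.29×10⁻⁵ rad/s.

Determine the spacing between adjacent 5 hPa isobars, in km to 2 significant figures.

790 km

Coriolis parameter at 80°N:
f = 2Ω sin φ = 2 × 7.29×10⁻⁵ × sin 80° = 1.44×10⁻⁴ s⁻¹
Geostrophic balance rearranged: |∂P/∂n| = f ρ V_g
|∂P/∂n| = 1.44×10⁻⁴ × 0.879 × 5.00 = 6.31×10⁻⁴ Pa/m
Isobar spacing: Δn = ΔP/|∂P/∂n| = 500 Pa / 6.31×10⁻⁴ Pa/m = 792323 m ≈ 790 km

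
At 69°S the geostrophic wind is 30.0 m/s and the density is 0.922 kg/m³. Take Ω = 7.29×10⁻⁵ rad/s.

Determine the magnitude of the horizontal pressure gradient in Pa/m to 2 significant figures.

Coriolis parameter at 69°S:
f = 2Ω sin φ = 2 × 7.29×10⁻⁵ × sin 69° = 1.36×10⁻⁴ s⁻¹
Geostrophic balance rearranged: |∂P/∂n| = f ρ V_g
|∂P/∂n| = 1.36×10⁻⁴ × 0.922 × 30.0 = 3.76×10⁻³ Pa/m

3.8×10⁻³ Pa/m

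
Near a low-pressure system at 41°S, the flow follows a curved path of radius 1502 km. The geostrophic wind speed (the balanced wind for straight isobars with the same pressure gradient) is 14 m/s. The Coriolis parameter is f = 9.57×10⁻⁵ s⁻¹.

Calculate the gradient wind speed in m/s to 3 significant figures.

Around a low, centrifugal force acts outward with Coriolis, so pressure-gradient force balances both:
(1/ρ)|∂P/∂n| = fV + V²/R  →  V² + fR·V − fR·V_g = 0
With fR = 9.57×10⁻⁵ × 1502×10³ m = 144 m/s:
V = [−fR + √((fR)² + 4 fR V_g)]/2 = [−144 + √(144² + 4×144×14)]/2 = 12.9 m/s
Subgeostrophic (V < V_g = 14 m/s), as expected around a low.

12.9 m/s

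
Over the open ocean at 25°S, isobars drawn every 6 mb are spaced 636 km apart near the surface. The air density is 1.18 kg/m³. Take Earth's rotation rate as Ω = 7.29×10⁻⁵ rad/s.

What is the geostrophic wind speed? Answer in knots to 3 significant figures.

Coriolis parameter at 25°S:
f = 2Ω sin φ = 2 × 7.29×10⁻⁵ × sin 25° = 6.16×10⁻⁵ s⁻¹
Pressure gradient: |∂P/∂n| = 600 Pa / 636000 m = 9.43×10⁻⁴ Pa/m
Geostrophic balance (pressure-gradient force = Coriolis force):
V_g = (1/(fρ)) |∂P/∂n| = 9.43×10⁻⁴ / (6.16×10⁻⁵ × 1.18) = 13.0 m/s
Converting: 13.0 m/s × 1.944 = 25.2 knots

25.2 knots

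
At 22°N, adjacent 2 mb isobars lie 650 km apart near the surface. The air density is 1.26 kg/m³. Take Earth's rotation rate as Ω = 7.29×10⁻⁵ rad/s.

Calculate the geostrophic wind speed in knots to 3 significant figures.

8.69 knots

Coriolis parameter at 22°N:
f = 2Ω sin φ = 2 × 7.29×10⁻⁵ × sin 22° = 5.46×10⁻⁵ s⁻¹
Pressure gradient: |∂P/∂n| = 200 Pa / 650000 m = 3.08×10⁻⁴ Pa/m
Geostrophic balance (pressure-gradient force = Coriolis force):
V_g = (1/(fρ)) |∂P/∂n| = 3.08×10⁻⁴ / (5.46×10⁻⁵ × 1.26) = 4.47 m/s
Converting: 4.47 m/s × 1.944 = 8.69 knots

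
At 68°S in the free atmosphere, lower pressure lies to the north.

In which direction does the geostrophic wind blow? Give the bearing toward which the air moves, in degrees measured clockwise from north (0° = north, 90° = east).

270°

The pressure-gradient force points toward the north (bearing 000°).
Geostrophic balance: in the Southern Hemisphere the Coriolis force deflects motion to the left, so the geostrophic wind blows 90° to the left of the pressure-gradient force (low pressure on the right).
Rotating 000° by 90° counterclockwise gives 270° — the wind blows toward the west.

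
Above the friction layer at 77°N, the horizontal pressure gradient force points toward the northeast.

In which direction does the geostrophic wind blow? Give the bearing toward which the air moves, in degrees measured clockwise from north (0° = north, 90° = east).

135°

The pressure-gradient force points toward the northeast (bearing 045°).
Geostrophic balance: in the Northern Hemisphere the Coriolis force deflects motion to the right, so the geostrophic wind blows 90° to the right of the pressure-gradient force (low pressure on the left).
Rotating 045° by 90° clockwise gives 135° — the wind blows toward the southeast.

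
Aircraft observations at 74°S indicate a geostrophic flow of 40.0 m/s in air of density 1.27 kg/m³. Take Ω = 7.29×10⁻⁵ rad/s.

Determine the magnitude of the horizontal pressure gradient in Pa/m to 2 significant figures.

7.1×10⁻³ Pa/m

Coriolis parameter at 74°S:
f = 2Ω sin φ = 2 × 7.29×10⁻⁵ × sin 74° = 1.40×10⁻⁴ s⁻¹
Geostrophic balance rearranged: |∂P/∂n| = f ρ V_g
|∂P/∂n| = 1.40×10⁻⁴ × 1.27 × 40.0 = 7.12×10⁻³ Pa/m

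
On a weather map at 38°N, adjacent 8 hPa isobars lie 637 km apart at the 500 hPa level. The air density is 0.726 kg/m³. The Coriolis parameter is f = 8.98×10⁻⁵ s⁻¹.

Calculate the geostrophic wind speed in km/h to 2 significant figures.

Pressure gradient: |∂P/∂n| = 800 Pa / 637000 m = 1.26×10⁻³ Pa/m
Geostrophic balance (pressure-gradient force = Coriolis force):
V_g = (1/(fρ)) |∂P/∂n| = 1.26×10⁻³ / (8.98×10⁻⁵ × 0.726) = 19.3 m/s
Converting: 19.3 m/s × 3.6 = 69 km/h

69 km/h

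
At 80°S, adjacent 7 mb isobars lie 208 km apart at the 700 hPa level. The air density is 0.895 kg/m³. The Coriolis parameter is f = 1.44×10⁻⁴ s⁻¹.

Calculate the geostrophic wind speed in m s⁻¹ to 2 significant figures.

26 m s⁻¹

Pressure gradient: |∂P/∂n| = 700 Pa / 208000 m = 3.37×10⁻³ Pa/m
Geostrophic balance (pressure-gradient force = Coriolis force):
V_g = (1/(fρ)) |∂P/∂n| = 3.37×10⁻³ / (1.44×10⁻⁴ × 0.895) = 26.1 m/s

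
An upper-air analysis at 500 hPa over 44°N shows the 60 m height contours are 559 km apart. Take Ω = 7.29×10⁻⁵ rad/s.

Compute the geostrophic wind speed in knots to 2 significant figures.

20 knots

Coriolis parameter at 44°N:
f = 2Ω sin φ = 2 × 7.29×10⁻⁵ × sin 44° = 1.01×10⁻⁴ s⁻¹
Height gradient: |∂Z/∂n| = 60 m / 559000 m = 1.07×10⁻⁴
On a pressure surface, geostrophic balance gives V_g = (g/f)|∂Z/∂n|:
V_g = 9.81 × 1.07×10⁻⁴ / 1.01×10⁻⁴ = 10.4 m/s
Converting: 10.4 m/s × 1.944 = 20 knots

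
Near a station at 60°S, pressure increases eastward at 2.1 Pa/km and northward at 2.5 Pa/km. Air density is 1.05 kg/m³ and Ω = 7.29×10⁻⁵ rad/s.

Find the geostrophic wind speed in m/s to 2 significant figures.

25 m/s

Coriolis parameter at 60°S:
f = 2Ω sin φ = 2 × 7.29×10⁻⁵ × sin 60° = 1.26×10⁻⁴ s⁻¹
In the Southern Hemisphere f is negative: f = −1.26×10⁻⁴ s⁻¹.
Component geostrophic relations (x east, y north):
u_g = −(1/(fρ)) ∂P/∂y,  v_g = (1/(fρ)) ∂P/∂x
u_g = −(2.5×10⁻³)/(−1.26×10⁻⁴ × 1.05) = 18.9 m/s;  v_g = (2.1×10⁻³)/(−1.26×10⁻⁴ × 1.05) = −15.8 m/s
|V_g| = √(u_g² + v_g²) = 24.6 m/s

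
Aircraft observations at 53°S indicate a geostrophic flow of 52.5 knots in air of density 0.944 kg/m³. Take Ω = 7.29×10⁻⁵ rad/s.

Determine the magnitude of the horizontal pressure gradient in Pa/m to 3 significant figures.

2.97×10⁻³ Pa/m

Coriolis parameter at 53°S:
f = 2Ω sin φ = 2 × 7.29×10⁻⁵ × sin 53° = 1.16×10⁻⁴ s⁻¹
Wind speed in SI: 52.5 knots = 27.0 m/s
Geostrophic balance rearranged: |∂P/∂n| = f ρ V_g
|∂P/∂n| = 1.16×10⁻⁴ × 0.944 × 27.0 = 2.97×10⁻³ Pa/m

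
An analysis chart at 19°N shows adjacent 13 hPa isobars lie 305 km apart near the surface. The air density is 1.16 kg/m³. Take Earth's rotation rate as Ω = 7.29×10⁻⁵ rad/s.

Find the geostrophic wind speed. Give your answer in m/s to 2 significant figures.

77 m/s

Coriolis parameter at 19°N:
f = 2Ω sin φ = 2 × 7.29×10⁻⁵ × sin 19° = 4.75×10⁻⁵ s⁻¹
Pressure gradient: |∂P/∂n| = 1300 Pa / 305000 m = 4.26×10⁻³ Pa/m
Geostrophic balance (pressure-gradient force = Coriolis force):
V_g = (1/(fρ)) |∂P/∂n| = 4.26×10⁻³ / (4.75×10⁻⁵ × 1.16) = 77.4 m/s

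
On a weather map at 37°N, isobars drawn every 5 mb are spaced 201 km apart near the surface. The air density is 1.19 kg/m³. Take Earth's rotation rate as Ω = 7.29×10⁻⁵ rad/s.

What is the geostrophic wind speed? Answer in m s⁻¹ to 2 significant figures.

24 m s⁻¹

Coriolis parameter at 37°N:
f = 2Ω sin φ = 2 × 7.29×10⁻⁵ × sin 37° = 8.77×10⁻⁵ s⁻¹
Pressure gradient: |∂P/∂n| = 500 Pa / 201000 m = 2.49×10⁻³ Pa/m
Geostrophic balance (pressure-gradient force = Coriolis force):
V_g = (1/(fρ)) |∂P/∂n| = 2.49×10⁻³ / (8.77×10⁻⁵ × 1.19) = 23.8 m/s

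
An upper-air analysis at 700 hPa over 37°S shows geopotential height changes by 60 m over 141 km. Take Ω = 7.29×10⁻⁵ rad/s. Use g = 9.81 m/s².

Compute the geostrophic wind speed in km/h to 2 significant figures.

170 km/h

Coriolis parameter at 37°S:
f = 2Ω sin φ = 2 × 7.29×10⁻⁵ × sin 37° = 8.77×10⁻⁵ s⁻¹
Height gradient: |∂Z/∂n| = 60 m / 141000 m = 4.26×10⁻⁴
On a pressure surface, geostrophic balance gives V_g = (g/f)|∂Z/∂n|:
V_g = 9.81 × 4.26×10⁻⁴ / 8.77×10⁻⁵ = 47.6 m/s
Converting: 47.6 m/s × 3.6 = 170 km/h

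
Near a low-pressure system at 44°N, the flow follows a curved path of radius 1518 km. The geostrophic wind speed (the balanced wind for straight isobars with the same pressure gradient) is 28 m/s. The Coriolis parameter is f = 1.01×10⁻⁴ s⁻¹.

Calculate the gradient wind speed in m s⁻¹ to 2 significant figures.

24 m s⁻¹

Around a low, centrifugal force acts outward with Coriolis, so pressure-gradient force balances both:
(1/ρ)|∂P/∂n| = fV + V²/R  →  V² + fR·V − fR·V_g = 0
With fR = 1.01×10⁻⁴ × 1518×10³ m = 153 m/s:
V = [−fR + √((fR)² + 4 fR V_g)]/2 = [−153 + √(153² + 4×153×28)]/2 = 24.2 m/s
Subgeostrophic (V < V_g = 28 m/s), as expected around a low.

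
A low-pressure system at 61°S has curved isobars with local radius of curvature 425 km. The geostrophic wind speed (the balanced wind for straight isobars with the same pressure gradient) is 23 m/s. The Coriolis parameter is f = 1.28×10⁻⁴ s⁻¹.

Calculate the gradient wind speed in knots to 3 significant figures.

33.9 knots

Around a low, centrifugal force acts outward with Coriolis, so pressure-gradient force balances both:
(1/ρ)|∂P/∂n| = fV + V²/R  →  V² + fR·V − fR·V_g = 0
With fR = 1.28×10⁻⁴ × 425×10³ m = 54.4 m/s:
V = [−fR + √((fR)² + 4 fR V_g)]/2 = [−54.4 + √(54.4² + 4×54.4×23)]/2 = 17.4 m/s
Subgeostrophic (V < V_g = 23 m/s), as expected around a low.
Converting: 17.4 m/s × 1.944 = 33.9 knots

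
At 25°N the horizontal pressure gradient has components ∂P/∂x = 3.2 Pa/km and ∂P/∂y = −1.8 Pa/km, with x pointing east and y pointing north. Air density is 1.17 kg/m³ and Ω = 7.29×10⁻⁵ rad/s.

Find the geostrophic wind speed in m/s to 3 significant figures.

50.9 m/s

Coriolis parameter at 25°N:
f = 2Ω sin φ = 2 × 7.29×10⁻⁵ × sin 25° = 6.16×10⁻⁵ s⁻¹
Component geostrophic relations (x east, y north):
u_g = −(1/(fρ)) ∂P/∂y,  v_g = (1/(fρ)) ∂P/∂x
u_g = −(−1.8×10⁻³)/(6.16×10⁻⁵ × 1.17) = 25.0 m/s;  v_g = (3.2×10⁻³)/(6.16×10⁻⁵ × 1.17) = 44.4 m/s
|V_g| = √(u_g² + v_g²) = 50.9 m/s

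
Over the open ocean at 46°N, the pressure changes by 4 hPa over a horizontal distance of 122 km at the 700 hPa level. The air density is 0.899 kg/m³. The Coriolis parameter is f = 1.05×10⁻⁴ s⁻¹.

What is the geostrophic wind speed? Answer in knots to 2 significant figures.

68 knots

Pressure gradient: |∂P/∂n| = 400 Pa / 122000 m = 3.28×10⁻³ Pa/m
Geostrophic balance (pressure-gradient force = Coriolis force):
V_g = (1/(fρ)) |∂P/∂n| = 3.28×10⁻³ / (1.05×10⁻⁴ × 0.899) = 34.7 m/s
Converting: 34.7 m/s × 1.944 = 68 knots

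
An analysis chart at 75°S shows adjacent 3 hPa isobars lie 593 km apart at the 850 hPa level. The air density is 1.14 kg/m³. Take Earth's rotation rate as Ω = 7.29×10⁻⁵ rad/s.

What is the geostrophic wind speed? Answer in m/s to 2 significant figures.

3.2 m/s

Coriolis parameter at 75°S:
f = 2Ω sin φ = 2 × 7.29×10⁻⁵ × sin 75° = 1.41×10⁻⁴ s⁻¹
Pressure gradient: |∂P/∂n| = 300 Pa / 593000 m = 5.06×10⁻⁴ Pa/m
Geostrophic balance (pressure-gradient force = Coriolis force):
V_g = (1/(fρ)) |∂P/∂n| = 5.06×10⁻⁴ / (1.41×10⁻⁴ × 1.14) = 3.15 m/s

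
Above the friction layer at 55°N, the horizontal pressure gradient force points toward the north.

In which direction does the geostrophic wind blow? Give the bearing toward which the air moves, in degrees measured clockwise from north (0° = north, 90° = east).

090°

The pressure-gradient force points toward the north (bearing 000°).
Geostrophic balance: in the Northern Hemisphere the Coriolis force deflects motion to the right, so the geostrophic wind blows 90° to the right of the pressure-gradient force (low pressure on the left).
Rotating 000° by 90° clockwise gives 090° — the wind blows toward the east.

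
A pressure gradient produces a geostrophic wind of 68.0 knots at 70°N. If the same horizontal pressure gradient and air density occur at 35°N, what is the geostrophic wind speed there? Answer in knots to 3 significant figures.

With the same pressure gradient and density, V_g ∝ 1/f ∝ 1/sin φ.
V₂ = V₁ · sin φ₁ / sin φ₂ = 68.0 × sin 70° / sin 35°
V₂ = 68.0 × 0.9397/0.5736 = 111 knots

111 knots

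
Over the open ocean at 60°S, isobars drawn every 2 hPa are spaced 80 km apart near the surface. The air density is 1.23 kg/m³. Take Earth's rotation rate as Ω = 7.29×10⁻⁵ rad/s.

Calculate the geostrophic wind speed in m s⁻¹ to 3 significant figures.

Coriolis parameter at 60°S:
f = 2Ω sin φ = 2 × 7.29×10⁻⁵ × sin 60° = 1.26×10⁻⁴ s⁻¹
Pressure gradient: |∂P/∂n| = 200 Pa / 80000 m = 2.50×10⁻³ Pa/m
Geostrophic balance (pressure-gradient force = Coriolis force):
V_g = (1/(fρ)) |∂P/∂n| = 2.50×10⁻³ / (1.26×10⁻⁴ × 1.23) = 16.1 m/s

16.1 m s⁻¹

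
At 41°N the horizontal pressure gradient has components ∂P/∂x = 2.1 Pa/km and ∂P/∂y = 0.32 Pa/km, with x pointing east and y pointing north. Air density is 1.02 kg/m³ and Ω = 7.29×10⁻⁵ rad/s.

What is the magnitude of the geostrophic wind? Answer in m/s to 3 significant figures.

Coriolis parameter at 41°N:
f = 2Ω sin φ = 2 × 7.29×10⁻⁵ × sin 41° = 9.57×10⁻⁵ s⁻¹
Component geostrophic relations (x east, y north):
u_g = −(1/(fρ)) ∂P/∂y,  v_g = (1/(fρ)) ∂P/∂x
u_g = −(0.32×10⁻³)/(9.57×10⁻⁵ × 1.02) = −3.28 m/s;  v_g = (2.1×10⁻³)/(9.57×10⁻⁵ × 1.02) = 21.5 m/s
|V_g| = √(u_g² + v_g²) = 21.8 m/s

21.8 m/s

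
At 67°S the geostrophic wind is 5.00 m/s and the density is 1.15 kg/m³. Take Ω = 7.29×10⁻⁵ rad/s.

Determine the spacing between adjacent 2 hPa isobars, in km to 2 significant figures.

Coriolis parameter at 67°S:
f = 2Ω sin φ = 2 × 7.29×10⁻⁵ × sin 67° = 1.34×10⁻⁴ s⁻¹
Geostrophic balance rearranged: |∂P/∂n| = f ρ V_g
|∂P/∂n| = 1.34×10⁻⁴ × 1.15 × 5.00 = 7.72×10⁻⁴ Pa/m
Isobar spacing: Δn = ΔP/|∂P/∂n| = 200 Pa / 7.72×10⁻⁴ Pa/m = 259166 m ≈ 260 km

260 km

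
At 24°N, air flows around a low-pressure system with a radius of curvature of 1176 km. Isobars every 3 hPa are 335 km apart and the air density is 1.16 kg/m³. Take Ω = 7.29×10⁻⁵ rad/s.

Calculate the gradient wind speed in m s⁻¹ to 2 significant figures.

Coriolis parameter at 24°N:
f = 2Ω sin φ = 2 × 7.29×10⁻⁵ × sin 24° = 5.93×10⁻⁵ s⁻¹
Pressure gradient: |∂P/∂n| = 300 Pa / 335000 m = 8.96×10⁻⁴ Pa/m
Geostrophic speed: V_g = |∂P/∂n|/(fρ) = 8.96×10⁻⁴/(5.93×10⁻⁵ × 1.16) = 13.0 m/s
Around a low, centrifugal force acts outward with Coriolis, so pressure-gradient force balances both:
(1/ρ)|∂P/∂n| = fV + V²/R  →  V² + fR·V − fR·V_g = 0
With fR = 5.93×10⁻⁵ × 1176×10³ m = 69.7 m/s:
V = [−fR + √((fR)² + 4 fR V_g)]/2 = [−69.7 + √(69.7² + 4×69.7×13)]/2 = 11.2 m/s
Subgeostrophic (V < V_g = 13 m/s), as expected around a low.

11 m s⁻¹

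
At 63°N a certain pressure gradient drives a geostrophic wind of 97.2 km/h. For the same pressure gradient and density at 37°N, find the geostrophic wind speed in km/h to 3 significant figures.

144 km/h

With the same pressure gradient and density, V_g ∝ 1/f ∝ 1/sin φ.
V₂ = V₁ · sin φ₁ / sin φ₂ = 97.2 × sin 63° / sin 37°
V₂ = 97.2 × 0.8910/0.6018 = 144 km/h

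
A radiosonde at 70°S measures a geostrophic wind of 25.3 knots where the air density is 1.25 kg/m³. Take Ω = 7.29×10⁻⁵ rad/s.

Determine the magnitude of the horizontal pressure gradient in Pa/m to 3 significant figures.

2.23×10⁻³ Pa/m

Coriolis parameter at 70°S:
f = 2Ω sin φ = 2 × 7.29×10⁻⁵ × sin 70° = 1.37×10⁻⁴ s⁻¹
Wind speed in SI: 25.3 knots = 13.0 m/s
Geostrophic balance rearranged: |∂P/∂n| = f ρ V_g
|∂P/∂n| = 1.37×10⁻⁴ × 1.25 × 13.0 = 2.23×10⁻³ Pa/m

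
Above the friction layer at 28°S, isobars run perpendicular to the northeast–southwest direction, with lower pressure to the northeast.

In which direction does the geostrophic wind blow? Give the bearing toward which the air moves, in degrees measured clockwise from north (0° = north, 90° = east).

315°

The pressure-gradient force points toward the northeast (bearing 045°).
Geostrophic balance: in the Southern Hemisphere the Coriolis force deflects motion to the left, so the geostrophic wind blows 90° to the left of the pressure-gradient force (low pressure on the right).
Rotating 045° by 90° counterclockwise gives 315° — the wind blows toward the northwest.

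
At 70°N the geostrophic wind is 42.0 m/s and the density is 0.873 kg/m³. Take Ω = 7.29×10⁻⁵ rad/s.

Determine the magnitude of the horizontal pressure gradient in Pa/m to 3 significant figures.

Coriolis parameter at 70°N:
f = 2Ω sin φ = 2 × 7.29×10⁻⁵ × sin 70° = 1.37×10⁻⁴ s⁻¹
Geostrophic balance rearranged: |∂P/∂n| = f ρ V_g
|∂P/∂n| = 1.37×10⁻⁴ × 0.873 × 42.0 = 5.02×10⁻³ Pa/m

5.02×10⁻³ Pa/m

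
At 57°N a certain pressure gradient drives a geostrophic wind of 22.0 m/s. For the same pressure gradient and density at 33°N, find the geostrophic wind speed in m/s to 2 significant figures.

34 m/s

With the same pressure gradient and density, V_g ∝ 1/f ∝ 1/sin φ.
V₂ = V₁ · sin φ₁ / sin φ₂ = 22.0 × sin 57° / sin 33°
V₂ = 22.0 × 0.8387/0.5446 = 34 m/s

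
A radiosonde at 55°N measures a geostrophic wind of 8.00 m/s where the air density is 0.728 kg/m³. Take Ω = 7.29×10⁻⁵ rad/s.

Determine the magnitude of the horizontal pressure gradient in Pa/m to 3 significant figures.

Coriolis parameter at 55°N:
f = 2Ω sin φ = 2 × 7.29×10⁻⁵ × sin 55° = 1.19×10⁻⁴ s⁻¹
Geostrophic balance rearranged: |∂P/∂n| = f ρ V_g
|∂P/∂n| = 1.19×10⁻⁴ × 0.728 × 8.00 = 6.96×10⁻⁴ Pa/m

6.96×10⁻⁴ Pa/m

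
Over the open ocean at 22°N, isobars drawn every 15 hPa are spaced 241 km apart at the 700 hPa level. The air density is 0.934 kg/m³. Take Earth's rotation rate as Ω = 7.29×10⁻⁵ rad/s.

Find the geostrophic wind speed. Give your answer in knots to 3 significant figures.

Coriolis parameter at 22°N:
f = 2Ω sin φ = 2 × 7.29×10⁻⁵ × sin 22° = 5.46×10⁻⁵ s⁻¹
Pressure gradient: |∂P/∂n| = 1500 Pa / 241000 m = 6.22×10⁻³ Pa/m
Geostrophic balance (pressure-gradient force = Coriolis force):
V_g = (1/(fρ)) |∂P/∂n| = 6.22×10⁻³ / (5.46×10⁻⁵ × 0.934) = 122 m/s
Converting: 122 m/s × 1.944 = 237 knots

237 knots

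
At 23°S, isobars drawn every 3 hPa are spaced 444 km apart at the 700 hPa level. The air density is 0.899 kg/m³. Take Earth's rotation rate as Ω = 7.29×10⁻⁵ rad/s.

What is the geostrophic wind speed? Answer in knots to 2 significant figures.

Coriolis parameter at 23°S:
f = 2Ω sin φ = 2 × 7.29×10⁻⁵ × sin 23° = 5.70×10⁻⁵ s⁻¹
Pressure gradient: |∂P/∂n| = 300 Pa / 444000 m = 6.76×10⁻⁴ Pa/m
Geostrophic balance (pressure-gradient force = Coriolis force):
V_g = (1/(fρ)) |∂P/∂n| = 6.76×10⁻⁴ / (5.70×10⁻⁵ × 0.899) = 13.2 m/s
Converting: 13.2 m/s × 1.944 = 26 knots

26 knots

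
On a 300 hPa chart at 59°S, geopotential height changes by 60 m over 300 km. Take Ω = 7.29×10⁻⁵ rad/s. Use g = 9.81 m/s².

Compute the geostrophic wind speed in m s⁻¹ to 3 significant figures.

Coriolis parameter at 59°S:
f = 2Ω sin φ = 2 × 7.29×10⁻⁵ × sin 59° = 1.25×10⁻⁴ s⁻¹
Height gradient: |∂Z/∂n| = 60 m / 300000 m = 2.00×10⁻⁴
On a pressure surface, geostrophic balance gives V_g = (g/f)|∂Z/∂n|:
V_g = 9.81 × 2.00×10⁻⁴ / 1.25×10⁻⁴ = 15.7 m/s

15.7 m s⁻¹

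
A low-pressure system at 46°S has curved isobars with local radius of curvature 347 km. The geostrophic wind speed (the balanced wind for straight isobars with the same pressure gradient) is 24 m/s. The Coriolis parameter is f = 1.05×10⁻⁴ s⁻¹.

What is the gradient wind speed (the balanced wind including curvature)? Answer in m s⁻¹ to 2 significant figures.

Around a low, centrifugal force acts outward with Coriolis, so pressure-gradient force balances both:
(1/ρ)|∂P/∂n| = fV + V²/R  →  V² + fR·V − fR·V_g = 0
With fR = 1.05×10⁻⁴ × 347×10³ m = 36.4 m/s:
V = [−fR + √((fR)² + 4 fR V_g)]/2 = [−36.4 + √(36.4² + 4×36.4×24)]/2 = 16.5 m/s
Subgeostrophic (V < V_g = 24 m/s), as expected around a low.

17 m s⁻¹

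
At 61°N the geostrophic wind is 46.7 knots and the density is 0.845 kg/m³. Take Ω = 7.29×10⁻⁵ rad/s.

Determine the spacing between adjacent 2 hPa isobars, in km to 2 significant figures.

77 km

Coriolis parameter at 61°N:
f = 2Ω sin φ = 2 × 7.29×10⁻⁵ × sin 61° = 1.28×10⁻⁴ s⁻¹
Wind speed in SI: 46.7 knots = 24.0 m/s
Geostrophic balance rearranged: |∂P/∂n| = f ρ V_g
|∂P/∂n| = 1.28×10⁻⁴ × 0.845 × 24.0 = 2.59×10⁻³ Pa/m
Isobar spacing: Δn = ΔP/|∂P/∂n| = 200 Pa / 2.59×10⁻³ Pa/m = 77258 m ≈ 77 km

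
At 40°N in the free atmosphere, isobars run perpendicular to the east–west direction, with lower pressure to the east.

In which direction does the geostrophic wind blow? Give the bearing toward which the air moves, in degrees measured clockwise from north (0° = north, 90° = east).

180°

The pressure-gradient force points toward the east (bearing 090°).
Geostrophic balance: in the Northern Hemisphere the Coriolis force deflects motion to the right, so the geostrophic wind blows 90° to the right of the pressure-gradient force (low pressure on the left).
Rotating 090° by 90° clockwise gives 180° — the wind blows toward the south.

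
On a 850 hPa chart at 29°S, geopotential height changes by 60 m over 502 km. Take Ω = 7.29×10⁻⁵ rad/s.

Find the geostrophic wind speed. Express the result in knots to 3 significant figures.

32.2 knots

Coriolis parameter at 29°S:
f = 2Ω sin φ = 2 × 7.29×10⁻⁵ × sin 29° = 7.07×10⁻⁵ s⁻¹
Height gradient: |∂Z/∂n| = 60 m / 502000 m = 1.20×10⁻⁴
On a pressure surface, geostrophic balance gives V_g = (g/f)|∂Z/∂n|:
V_g = 9.81 × 1.20×10⁻⁴ / 7.07×10⁻⁵ = 16.6 m/s
Converting: 16.6 m/s × 1.944 = 32.2 knots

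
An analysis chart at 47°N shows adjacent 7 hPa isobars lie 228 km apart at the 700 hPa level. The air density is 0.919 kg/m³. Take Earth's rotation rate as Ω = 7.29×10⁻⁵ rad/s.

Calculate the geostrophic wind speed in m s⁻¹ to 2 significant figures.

Coriolis parameter at 47°N:
f = 2Ω sin φ = 2 × 7.29×10⁻⁵ × sin 47° = 1.07×10⁻⁴ s⁻¹
Pressure gradient: |∂P/∂n| = 700 Pa / 228000 m = 3.07×10⁻³ Pa/m
Geostrophic balance (pressure-gradient force = Coriolis force):
V_g = (1/(fρ)) |∂P/∂n| = 3.07×10⁻³ / (1.07×10⁻⁴ × 0.919) = 31.3 m/s

31 m s⁻¹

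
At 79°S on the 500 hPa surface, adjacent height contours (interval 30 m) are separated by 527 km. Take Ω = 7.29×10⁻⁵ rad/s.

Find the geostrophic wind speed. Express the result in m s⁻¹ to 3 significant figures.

3.90 m s⁻¹

Coriolis parameter at 79°S:
f = 2Ω sin φ = 2 × 7.29×10⁻⁵ × sin 79° = 1.43×10⁻⁴ s⁻¹
Height gradient: |∂Z/∂n| = 30 m / 527000 m = 5.69×10⁻⁵
On a pressure surface, geostrophic balance gives V_g = (g/f)|∂Z/∂n|:
V_g = 9.81 × 5.69×10⁻⁵ / 1.43×10⁻⁴ = 3.90 m/s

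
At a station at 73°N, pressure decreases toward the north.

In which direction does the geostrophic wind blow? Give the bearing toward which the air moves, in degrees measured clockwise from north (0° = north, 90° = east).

The pressure-gradient force points toward the north (bearing 000°).
Geostrophic balance: in the Northern Hemisphere the Coriolis force deflects motion to the right, so the geostrophic wind blows 90° to the right of the pressure-gradient force (low pressure on the left).
Rotating 000° by 90° clockwise gives 090° — the wind blows toward the east.

090°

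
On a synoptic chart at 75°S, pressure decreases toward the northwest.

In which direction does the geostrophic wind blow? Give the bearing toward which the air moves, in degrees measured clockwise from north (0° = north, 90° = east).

The pressure-gradient force points toward the northwest (bearing 315°).
Geostrophic balance: in the Southern Hemisphere the Coriolis force deflects motion to the left, so the geostrophic wind blows 90° to the left of the pressure-gradient force (low pressure on the right).
Rotating 315° by 90° counterclockwise gives 225° — the wind blows toward the southwest.

225°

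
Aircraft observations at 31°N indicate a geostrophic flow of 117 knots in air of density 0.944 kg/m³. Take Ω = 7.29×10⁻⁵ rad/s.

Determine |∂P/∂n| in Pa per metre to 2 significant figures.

4.3×10⁻³ Pa/m

Coriolis parameter at 31°N:
f = 2Ω sin φ = 2 × 7.29×10⁻⁵ × sin 31° = 7.51×10⁻⁵ s⁻¹
Wind speed in SI: 117 knots = 60.2 m/s
Geostrophic balance rearranged: |∂P/∂n| = f ρ V_g
|∂P/∂n| = 7.51×10⁻⁵ × 0.944 × 60.2 = 4.27×10⁻³ Pa/m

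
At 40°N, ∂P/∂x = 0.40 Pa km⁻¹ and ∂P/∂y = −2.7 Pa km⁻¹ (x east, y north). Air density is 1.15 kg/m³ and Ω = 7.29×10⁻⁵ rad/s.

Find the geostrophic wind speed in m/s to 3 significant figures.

Coriolis parameter at 40°N:
f = 2Ω sin φ = 2 × 7.29×10⁻⁵ × sin 40° = 9.37×10⁻⁵ s⁻¹
Component geostrophic relations (x east, y north):
u_g = −(1/(fρ)) ∂P/∂y,  v_g = (1/(fρ)) ∂P/∂x
u_g = −(−2.7×10⁻³)/(9.37×10⁻⁵ × 1.15) = 25.1 m/s;  v_g = (0.40×10⁻³)/(9.37×10⁻⁵ × 1.15) = 3.71 m/s
|V_g| = √(u_g² + v_g²) = 25.3 m/s

25.3 m/s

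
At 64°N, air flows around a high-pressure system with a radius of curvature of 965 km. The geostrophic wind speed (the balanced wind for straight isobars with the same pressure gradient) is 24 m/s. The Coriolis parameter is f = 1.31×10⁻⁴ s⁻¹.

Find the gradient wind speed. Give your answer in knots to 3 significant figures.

62.6 knots

Around a high, pressure-gradient force acts outward with centrifugal, so Coriolis balances both:
fV = (1/ρ)|∂P/∂n| + V²/R  →  V² − fR·V + fR·V_g = 0
With fR = 1.31×10⁻⁴ × 965×10³ m = 126 m/s:
V = [fR − √((fR)² − 4 fR V_g)]/2 = [126 − √(126² − 4×126×24)]/2 = 32.2 m/s
Supergeostrophic (V > V_g = 24 m/s), as expected around a high.
Converting: 32.2 m/s × 1.944 = 62.6 knots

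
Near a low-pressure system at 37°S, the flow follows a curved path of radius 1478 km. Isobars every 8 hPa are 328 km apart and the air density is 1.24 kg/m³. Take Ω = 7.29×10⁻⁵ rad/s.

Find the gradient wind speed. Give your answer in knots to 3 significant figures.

37.9 knots

Coriolis parameter at 37°S:
f = 2Ω sin φ = 2 × 7.29×10⁻⁵ × sin 37° = 8.77×10⁻⁵ s⁻¹
Pressure gradient: |∂P/∂n| = 800 Pa / 328000 m = 2.44×10⁻³ Pa/m
Geostrophic speed: V_g = |∂P/∂n|/(fρ) = 2.44×10⁻³/(8.77×10⁻⁵ × 1.24) = 22.4 m/s
Around a low, centrifugal force acts outward with Coriolis, so pressure-gradient force balances both:
(1/ρ)|∂P/∂n| = fV + V²/R  →  V² + fR·V − fR·V_g = 0
With fR = 8.77×10⁻⁵ × 1478×10³ m = 130 m/s:
V = [−fR + √((fR)² + 4 fR V_g)]/2 = [−130 + √(130² + 4×130×22.4)]/2 = 19.5 m/s
Subgeostrophic (V < V_g = 22.4 m/s), as expected around a low.
Converting: 19.5 m/s × 1.944 = 37.9 knots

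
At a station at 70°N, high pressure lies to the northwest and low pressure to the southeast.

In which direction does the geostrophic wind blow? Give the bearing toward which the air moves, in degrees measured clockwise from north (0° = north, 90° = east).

225°

The pressure-gradient force points toward the southeast (bearing 135°).
Geostrophic balance: in the Northern Hemisphere the Coriolis force deflects motion to the right, so the geostrophic wind blows 90° to the right of the pressure-gradient force (low pressure on the left).
Rotating 135° by 90° clockwise gives 225° — the wind blows toward the southwest.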